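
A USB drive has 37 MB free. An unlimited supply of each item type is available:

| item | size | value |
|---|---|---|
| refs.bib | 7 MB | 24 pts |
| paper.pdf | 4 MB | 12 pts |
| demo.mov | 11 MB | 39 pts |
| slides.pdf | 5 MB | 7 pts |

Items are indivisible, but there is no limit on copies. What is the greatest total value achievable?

Best value-per-unit is demo.mov at 39/11; filling with it alone gives 3×39 = 117.
Optimal mix: 1×paper.pdf + 3×demo.mov → size 37, value 129.

129 pts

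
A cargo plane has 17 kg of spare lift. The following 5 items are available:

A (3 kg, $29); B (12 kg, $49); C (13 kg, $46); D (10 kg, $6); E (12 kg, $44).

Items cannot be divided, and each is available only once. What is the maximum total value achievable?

$78

Check high-value combinations within 17 kg:
- A+B: weight 3+12=15, value 29+49=78
- A+C: weight 3+13=16, value 29+46=75
- A+E: weight 3+12=15, value 29+44=73
- B: weight 12, value 49
- C: weight 13, value 46
Best: $78.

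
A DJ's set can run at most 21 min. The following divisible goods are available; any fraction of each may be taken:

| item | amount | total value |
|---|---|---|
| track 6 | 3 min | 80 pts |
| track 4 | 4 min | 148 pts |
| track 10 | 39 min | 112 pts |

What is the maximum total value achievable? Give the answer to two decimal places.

Take in order of value per unit:
- track 4 (148/4 per unit): all 4 → value 148, running total 148.00
- track 6 (80/3 per unit): all 3 → value 80, running total 228.00
- track 10 (112/39 per unit): 14 of 39 → value 14×112/39 = 40.2051, running total 268.21
Total 268.21.

268.21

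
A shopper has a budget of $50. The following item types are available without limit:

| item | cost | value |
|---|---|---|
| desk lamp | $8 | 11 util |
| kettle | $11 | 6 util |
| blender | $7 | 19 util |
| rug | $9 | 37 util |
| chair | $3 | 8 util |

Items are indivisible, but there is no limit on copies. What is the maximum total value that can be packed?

Best value-per-unit is rug at 37/9; filling with it alone gives 5×37 = 185.
Optimal mix: 5×rug + 1×chair → cost 48, value 193.

193 util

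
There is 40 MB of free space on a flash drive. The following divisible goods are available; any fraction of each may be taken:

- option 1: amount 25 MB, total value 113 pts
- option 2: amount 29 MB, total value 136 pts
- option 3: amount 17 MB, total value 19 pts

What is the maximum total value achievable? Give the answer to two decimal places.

Take in order of value per unit:
- option 2 (136/29 per unit): all 29 → value 136, running total 136.00
- option 1 (113/25 per unit): 11 of 25 → value 11×113/25 = 49.7200, running total 185.72
Total 185.72.

185.72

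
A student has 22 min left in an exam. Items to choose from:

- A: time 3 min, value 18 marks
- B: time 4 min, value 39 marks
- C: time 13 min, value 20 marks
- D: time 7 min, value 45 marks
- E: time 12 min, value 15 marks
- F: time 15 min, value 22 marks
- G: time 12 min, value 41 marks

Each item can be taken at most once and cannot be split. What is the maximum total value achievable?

Check high-value combinations within 22 min:
- A+D+G: time 3+7+12=22, value 18+45+41=104
- A+B+D: time 3+4+7=14, value 18+39+45=102
- A+B+G: time 3+4+12=19, value 18+39+41=98
- D+G: time 7+12=19, value 45+41=86
Best: 104 marks.

104 marks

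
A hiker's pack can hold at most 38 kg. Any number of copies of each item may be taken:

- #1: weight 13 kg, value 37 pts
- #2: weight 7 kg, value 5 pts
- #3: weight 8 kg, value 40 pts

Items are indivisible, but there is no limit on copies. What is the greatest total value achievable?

Best value-per-unit is #3 at 40/8, and filling with it alone uses weight 4×8=32. No mix of the others beats 4×40 = 160.

160 pts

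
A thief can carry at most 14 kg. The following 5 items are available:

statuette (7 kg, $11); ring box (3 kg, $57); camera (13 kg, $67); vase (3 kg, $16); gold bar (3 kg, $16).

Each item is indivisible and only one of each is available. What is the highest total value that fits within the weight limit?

$89

This is a 0/1 knapsack; check combinations near the capacity.
- ring box+vase+gold bar: weight 3+3+3=9, value 57+16+16=89
- statuette+ring box+vase: weight 7+3+3=13, value 11+57+16=84
- statuette+ring box+gold bar: weight 7+3+3=13, value 11+57+16=84
- ring box+vase: weight 3+3=6, value 57+16=73
- ring box+gold bar: weight 3+3=6, value 57+16=73
Best: $89.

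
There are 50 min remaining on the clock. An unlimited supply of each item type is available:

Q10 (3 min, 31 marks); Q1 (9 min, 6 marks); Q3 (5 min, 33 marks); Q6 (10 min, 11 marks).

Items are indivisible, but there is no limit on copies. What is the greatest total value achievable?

498 marks

Best value-per-unit is Q10 at 31/3; filling with it alone gives 16×31 = 496.
Optimal mix: 15×Q10 + 1×Q3 → time 50, value 498.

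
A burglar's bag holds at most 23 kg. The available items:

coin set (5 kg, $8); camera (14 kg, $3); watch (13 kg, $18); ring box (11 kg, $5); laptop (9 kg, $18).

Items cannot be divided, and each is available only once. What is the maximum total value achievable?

Check high-value combinations within 23 kg:
- watch+laptop: weight 13+9=22, value 18+18=36
- coin set+laptop: weight 5+9=14, value 8+18=26
- coin set+watch: weight 5+13=18, value 8+18=26
Best: $36.

$36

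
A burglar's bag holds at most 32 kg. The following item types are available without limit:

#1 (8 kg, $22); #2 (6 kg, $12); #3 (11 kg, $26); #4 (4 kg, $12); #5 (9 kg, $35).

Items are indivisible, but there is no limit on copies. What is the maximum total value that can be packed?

Best value-per-unit is #5 at 35/9; filling with it alone gives 3×35 = 105.
Optimal mix: 1×#4 + 3×#5 → weight 31, value 117.

$117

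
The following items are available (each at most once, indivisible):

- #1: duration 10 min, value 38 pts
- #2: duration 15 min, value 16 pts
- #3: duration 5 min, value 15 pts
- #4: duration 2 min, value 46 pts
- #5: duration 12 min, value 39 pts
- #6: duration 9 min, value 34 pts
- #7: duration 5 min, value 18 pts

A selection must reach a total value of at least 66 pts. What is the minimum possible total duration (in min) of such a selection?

Subsets with value ≥ 66, sorted by total duration:
- #4+#6: duration 11, value 80
- #1+#4: duration 12, value 84
- #3+#4+#7: duration 12, value 79
Minimum duration: 11 min.

11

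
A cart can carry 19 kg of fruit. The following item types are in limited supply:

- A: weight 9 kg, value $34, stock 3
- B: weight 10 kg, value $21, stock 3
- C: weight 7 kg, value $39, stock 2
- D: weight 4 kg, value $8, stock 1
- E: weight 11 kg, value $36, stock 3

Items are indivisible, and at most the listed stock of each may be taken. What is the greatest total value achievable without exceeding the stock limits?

$86

Top feasible selections:
- 2×C + 1×D: weight 18, value 86
- 2×C: weight 14, value 78
Best: $86.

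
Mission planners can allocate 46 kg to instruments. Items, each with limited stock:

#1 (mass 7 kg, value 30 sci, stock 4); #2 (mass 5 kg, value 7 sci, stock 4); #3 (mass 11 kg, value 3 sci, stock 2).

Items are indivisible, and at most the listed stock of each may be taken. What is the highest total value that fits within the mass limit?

Top feasible selections:
- 4×#1 + 3×#2: mass 43, value 141
- 4×#1 + 2×#2: mass 38, value 134
- 4×#1 + 1×#2 + 1×#3: mass 44, value 130
- 4×#1 + 1×#2: mass 33, value 127
Best: 141 sci.

141 sci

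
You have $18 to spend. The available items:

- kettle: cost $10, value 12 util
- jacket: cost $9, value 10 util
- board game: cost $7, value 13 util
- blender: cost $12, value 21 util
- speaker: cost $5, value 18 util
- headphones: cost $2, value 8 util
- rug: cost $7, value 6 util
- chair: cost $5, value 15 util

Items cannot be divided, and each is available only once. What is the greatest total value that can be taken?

Check high-value combinations within $18:
- board game+speaker+chair: cost 7+5+5=17, value 13+18+15=46
- speaker+headphones+chair: cost 5+2+5=12, value 18+8+15=41
- board game+speaker+headphones: cost 7+5+2=14, value 13+18+8=39
- blender+speaker: cost 12+5=17, value 21+18=39
Best: 46 util.

46 util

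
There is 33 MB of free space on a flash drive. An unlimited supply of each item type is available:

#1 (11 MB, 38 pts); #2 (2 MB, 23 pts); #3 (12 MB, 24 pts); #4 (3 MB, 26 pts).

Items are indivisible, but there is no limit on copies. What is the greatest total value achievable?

371 pts

Best value-per-unit is #2 at 23/2; filling with it alone gives 16×23 = 368.
Optimal mix: 15×#2 + 1×#4 → size 33, value 371.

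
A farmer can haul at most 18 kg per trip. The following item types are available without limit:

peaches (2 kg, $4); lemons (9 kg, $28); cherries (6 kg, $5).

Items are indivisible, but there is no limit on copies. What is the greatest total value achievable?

$56

Best value-per-unit is lemons at 28/9, and filling with it alone uses weight 2×9=18. No mix of the others beats 2×28 = 56.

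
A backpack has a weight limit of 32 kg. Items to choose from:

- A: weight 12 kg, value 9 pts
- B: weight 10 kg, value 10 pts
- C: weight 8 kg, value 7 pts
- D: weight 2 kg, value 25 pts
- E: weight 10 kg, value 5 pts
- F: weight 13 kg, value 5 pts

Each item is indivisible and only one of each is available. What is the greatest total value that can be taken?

51 pts

Check high-value combinations within 32 kg:
- A+B+C+D: weight 12+10+8+2=32, value 9+10+7+25=51
- B+C+D+E: weight 10+8+2+10=30, value 10+7+25+5=47
- A+C+D+E: weight 12+8+2+10=32, value 9+7+25+5=46
- A+B+D: weight 12+10+2=24, value 9+10+25=44
Best: 51 pts.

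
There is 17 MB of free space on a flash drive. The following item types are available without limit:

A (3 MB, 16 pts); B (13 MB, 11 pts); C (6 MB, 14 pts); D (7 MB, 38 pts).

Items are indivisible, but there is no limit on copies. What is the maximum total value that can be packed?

Best value-per-unit is D at 38/7; filling with it alone gives 2×38 = 76.
Optimal mix: 1×A + 2×D → size 17, value 92.

92 pts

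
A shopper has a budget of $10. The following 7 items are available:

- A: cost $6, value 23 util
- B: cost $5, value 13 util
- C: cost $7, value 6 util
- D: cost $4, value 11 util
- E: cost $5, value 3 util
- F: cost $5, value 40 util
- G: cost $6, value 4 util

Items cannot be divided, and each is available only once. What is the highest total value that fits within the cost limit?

This is a 0/1 knapsack; check combinations near the capacity.
- B+F: cost 5+5=10, value 13+40=53
- D+F: cost 4+5=9, value 11+40=51
- E+F: cost 5+5=10, value 3+40=43
- F: cost 5, value 40
Best: 53 util.

53 util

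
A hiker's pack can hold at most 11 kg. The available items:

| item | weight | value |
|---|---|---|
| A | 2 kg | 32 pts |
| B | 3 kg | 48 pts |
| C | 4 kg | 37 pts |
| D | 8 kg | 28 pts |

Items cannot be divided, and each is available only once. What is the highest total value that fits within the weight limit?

117 pts

Check high-value combinations within 11 kg:
- A+B+C: weight 2+3+4=9, value 32+48+37=117
- B+C: weight 3+4=7, value 48+37=85
- A+B: weight 2+3=5, value 32+48=80
Best: 117 pts.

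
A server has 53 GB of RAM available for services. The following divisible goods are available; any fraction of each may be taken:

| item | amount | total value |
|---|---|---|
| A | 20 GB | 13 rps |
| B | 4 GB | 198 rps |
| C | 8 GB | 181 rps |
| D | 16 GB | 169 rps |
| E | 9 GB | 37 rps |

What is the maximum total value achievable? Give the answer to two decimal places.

Take in order of value per unit:
- B (198/4 per unit): all 4 → value 198, running total 198.00
- C (181/8 per unit): all 8 → value 181, running total 379.00
- D (169/16 per unit): all 16 → value 169, running total 548.00
- E (37/9 per unit): all 9 → value 37, running total 585.00
- A (13/20 per unit): 16 of 20 → value 16×13/20 = 10.4000, running total 595.40
Total 595.40.

595.40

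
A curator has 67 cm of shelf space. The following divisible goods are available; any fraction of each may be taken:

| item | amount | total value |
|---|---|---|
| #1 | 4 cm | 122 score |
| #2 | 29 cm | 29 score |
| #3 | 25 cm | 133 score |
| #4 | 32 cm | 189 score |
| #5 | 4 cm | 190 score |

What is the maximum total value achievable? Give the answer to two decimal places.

Take in order of value per unit:
- #5 (190/4 per unit): all 4 → value 190, running total 190.00
- #1 (122/4 per unit): all 4 → value 122, running total 312.00
- #4 (189/32 per unit): all 32 → value 189, running total 501.00
- #3 (133/25 per unit): all 25 → value 133, running total 634.00
- #2 (29/29 per unit): 2 of 29 → value 2×29/29 = 2.0000, running total 636.00
Total 636.00.

636.00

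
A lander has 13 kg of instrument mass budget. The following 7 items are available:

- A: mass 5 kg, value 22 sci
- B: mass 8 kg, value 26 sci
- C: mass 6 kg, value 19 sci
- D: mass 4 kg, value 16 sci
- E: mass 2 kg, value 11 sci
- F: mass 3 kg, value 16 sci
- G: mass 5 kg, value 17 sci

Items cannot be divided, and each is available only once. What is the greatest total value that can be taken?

This is a 0/1 knapsack; check combinations near the capacity.
- A+F+G: mass 5+3+5=13, value 22+16+17=55
- A+D+F: mass 5+4+3=12, value 22+16+16=54
- B+E+F: mass 8+2+3=13, value 26+11+16=53
- A+C+E: mass 5+6+2=13, value 22+19+11=52
Best: 55 sci.

55 sci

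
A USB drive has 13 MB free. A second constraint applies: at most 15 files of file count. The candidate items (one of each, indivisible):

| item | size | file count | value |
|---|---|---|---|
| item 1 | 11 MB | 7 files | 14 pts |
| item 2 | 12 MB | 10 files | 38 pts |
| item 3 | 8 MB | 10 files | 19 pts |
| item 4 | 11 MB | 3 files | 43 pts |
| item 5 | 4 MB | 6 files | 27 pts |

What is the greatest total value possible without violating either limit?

Feasible sets respecting both limits:
- item 4: size 11, file count 3, value 43
- item 2: size 12, file count 10, value 38
- item 5: size 4, file count 6, value 27
- item 3: size 8, file count 10, value 19
Best: 43 pts.

43 pts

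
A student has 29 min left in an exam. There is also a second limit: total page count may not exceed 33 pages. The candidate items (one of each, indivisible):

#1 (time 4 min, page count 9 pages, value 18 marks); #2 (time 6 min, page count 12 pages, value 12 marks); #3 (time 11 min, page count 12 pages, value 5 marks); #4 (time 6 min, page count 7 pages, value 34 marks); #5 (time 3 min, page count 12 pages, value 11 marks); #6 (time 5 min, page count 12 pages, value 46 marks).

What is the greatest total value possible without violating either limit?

Feasible sets respecting both limits:
- #1+#4+#6: time 15, page count 28, value 98
- #2+#4+#6: time 17, page count 31, value 92
- #4+#5+#6: time 14, page count 31, value 91
Best: 98 marks.

98 marks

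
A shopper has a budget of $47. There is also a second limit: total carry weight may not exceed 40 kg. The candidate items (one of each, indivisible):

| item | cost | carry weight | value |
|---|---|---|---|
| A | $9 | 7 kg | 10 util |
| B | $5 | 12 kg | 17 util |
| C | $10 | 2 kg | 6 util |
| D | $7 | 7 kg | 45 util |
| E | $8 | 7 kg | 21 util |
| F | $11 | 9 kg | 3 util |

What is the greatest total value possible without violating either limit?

99 util

Feasible sets respecting both limits:
- A+B+C+D+E: cost 39, carry weight 35, value 99
- A+B+D+E: cost 29, carry weight 33, value 93
- B+C+D+E+F: cost 41, carry weight 37, value 92
Best: 99 util.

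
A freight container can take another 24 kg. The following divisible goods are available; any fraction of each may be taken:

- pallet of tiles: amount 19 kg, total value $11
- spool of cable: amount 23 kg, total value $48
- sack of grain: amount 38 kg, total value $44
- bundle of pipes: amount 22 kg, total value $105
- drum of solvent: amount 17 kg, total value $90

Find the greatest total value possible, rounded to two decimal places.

Take in order of value per unit:
- drum of solvent (90/17 per unit): all 17 → value 90, running total 90.00
- bundle of pipes (105/22 per unit): 7 of 22 → value 7×105/22 = 33.4091, running total 123.41
Total 123.41.

123.41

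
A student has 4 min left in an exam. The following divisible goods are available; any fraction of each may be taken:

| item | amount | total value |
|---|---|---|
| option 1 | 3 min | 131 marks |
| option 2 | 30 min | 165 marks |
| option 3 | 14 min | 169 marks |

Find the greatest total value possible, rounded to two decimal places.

Take in order of value per unit:
- option 1 (131/3 per unit): all 3 → value 131, running total 131.00
- option 3 (169/14 per unit): 1 of 14 → value 1×169/14 = 12.0714, running total 143.07
Total 143.07.

143.07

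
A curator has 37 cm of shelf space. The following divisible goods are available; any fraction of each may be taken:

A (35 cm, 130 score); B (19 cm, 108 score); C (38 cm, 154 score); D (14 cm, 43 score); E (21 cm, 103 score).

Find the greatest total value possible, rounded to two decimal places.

196.29

Take in order of value per unit:
- B (108/19 per unit): all 19 → value 108, running total 108.00
- E (103/21 per unit): 18 of 21 → value 18×103/21 = 88.2857, running total 196.29
Total 196.29.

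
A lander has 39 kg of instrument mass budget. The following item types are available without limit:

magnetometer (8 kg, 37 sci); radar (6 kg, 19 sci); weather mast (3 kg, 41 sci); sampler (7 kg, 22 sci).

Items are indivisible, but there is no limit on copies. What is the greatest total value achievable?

533 sci

Best value-per-unit is weather mast at 41/3, and filling with it alone uses mass 13×3=39. No mix of the others beats 13×41 = 533.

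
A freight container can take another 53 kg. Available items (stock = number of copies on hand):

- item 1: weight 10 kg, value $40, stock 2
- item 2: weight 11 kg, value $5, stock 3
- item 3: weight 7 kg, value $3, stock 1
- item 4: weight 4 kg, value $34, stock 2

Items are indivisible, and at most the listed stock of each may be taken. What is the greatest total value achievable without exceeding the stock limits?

$158

Best selections within weight 53 and stock limits:
- 2×item 1 + 2×item 2 + 2×item 4: weight 50, value 158
- 2×item 1 + 1×item 2 + 1×item 3 + 2×item 4: weight 46, value 156
- 2×item 1 + 1×item 2 + 2×item 4: weight 39, value 153
- 2×item 1 + 1×item 3 + 2×item 4: weight 35, value 151
Best: $158.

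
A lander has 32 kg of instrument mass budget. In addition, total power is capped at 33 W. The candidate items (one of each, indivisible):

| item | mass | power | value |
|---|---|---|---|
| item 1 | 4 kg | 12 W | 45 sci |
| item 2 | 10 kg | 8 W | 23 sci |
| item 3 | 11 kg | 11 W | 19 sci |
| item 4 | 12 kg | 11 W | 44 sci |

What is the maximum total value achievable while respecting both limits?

112 sci

Feasible sets respecting both limits:
- item 1+item 2+item 4: mass 26, power 31, value 112
- item 1+item 4: mass 16, power 23, value 89
- item 1+item 2+item 3: mass 25, power 31, value 87
- item 1+item 2: mass 14, power 20, value 68
Best: 112 sci.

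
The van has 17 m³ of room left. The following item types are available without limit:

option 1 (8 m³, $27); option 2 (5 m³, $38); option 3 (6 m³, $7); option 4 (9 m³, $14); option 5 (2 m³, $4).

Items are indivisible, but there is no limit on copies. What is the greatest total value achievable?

$118

Best value-per-unit is option 2 at 38/5; filling with it alone gives 3×38 = 114.
Optimal mix: 3×option 2 + 1×option 5 → volume 17, value 118.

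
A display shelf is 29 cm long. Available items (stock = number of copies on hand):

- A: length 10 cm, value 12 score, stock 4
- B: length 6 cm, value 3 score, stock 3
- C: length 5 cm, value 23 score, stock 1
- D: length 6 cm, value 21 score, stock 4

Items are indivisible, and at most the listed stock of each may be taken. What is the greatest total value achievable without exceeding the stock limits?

Top feasible selections:
- 1×C + 4×D: length 29, value 107
- 1×B + 1×C + 3×D: length 29, value 89
Best: 107 score.

107 score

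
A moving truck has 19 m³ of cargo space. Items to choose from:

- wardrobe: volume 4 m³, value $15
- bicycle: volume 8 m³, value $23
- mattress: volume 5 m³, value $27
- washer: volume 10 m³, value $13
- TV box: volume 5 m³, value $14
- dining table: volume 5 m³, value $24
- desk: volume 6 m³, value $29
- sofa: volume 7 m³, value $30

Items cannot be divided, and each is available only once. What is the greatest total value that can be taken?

This is a 0/1 knapsack; check combinations near the capacity.
- mattress+desk+sofa: volume 5+6+7=18, value 27+29+30=86
- dining table+desk+sofa: volume 5+6+7=18, value 24+29+30=83
- mattress+dining table+sofa: volume 5+5+7=17, value 27+24+30=81
Best: $86.

$86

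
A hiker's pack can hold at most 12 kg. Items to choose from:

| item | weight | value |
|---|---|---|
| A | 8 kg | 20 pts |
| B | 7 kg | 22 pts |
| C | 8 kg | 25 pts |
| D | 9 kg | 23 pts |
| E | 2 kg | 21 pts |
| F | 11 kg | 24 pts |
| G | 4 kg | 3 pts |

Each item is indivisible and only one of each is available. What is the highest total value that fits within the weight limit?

46 pts

Check high-value combinations within 12 kg:
- C+E: weight 8+2=10, value 25+21=46
- D+E: weight 9+2=11, value 23+21=44
- B+E: weight 7+2=9, value 22+21=43
- A+E: weight 8+2=10, value 20+21=41
Best: 46 pts.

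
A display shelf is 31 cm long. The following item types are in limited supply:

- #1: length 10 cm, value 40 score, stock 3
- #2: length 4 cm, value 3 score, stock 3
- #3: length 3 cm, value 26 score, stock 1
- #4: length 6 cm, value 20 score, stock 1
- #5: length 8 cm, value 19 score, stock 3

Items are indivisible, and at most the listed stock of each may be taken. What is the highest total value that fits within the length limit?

Best selections within length 31 and stock limits:
- 2×#1 + 1×#3 + 1×#4: length 29, value 126
- 2×#1 + 1×#3 + 1×#5: length 31, value 125
- 3×#1: length 30, value 120
- 2×#1 + 2×#2 + 1×#3: length 31, value 112
Best: 126 score.

126 score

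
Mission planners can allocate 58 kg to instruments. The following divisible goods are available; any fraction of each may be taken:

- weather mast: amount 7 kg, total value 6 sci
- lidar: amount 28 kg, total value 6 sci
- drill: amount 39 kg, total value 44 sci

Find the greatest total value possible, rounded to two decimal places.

Take in order of value per unit:
- drill (44/39 per unit): all 39 → value 44, running total 44.00
- weather mast (6/7 per unit): all 7 → value 6, running total 50.00
- lidar (6/28 per unit): 12 of 28 → value 12×6/28 = 2.5714, running total 52.57
Total 52.57.

52.57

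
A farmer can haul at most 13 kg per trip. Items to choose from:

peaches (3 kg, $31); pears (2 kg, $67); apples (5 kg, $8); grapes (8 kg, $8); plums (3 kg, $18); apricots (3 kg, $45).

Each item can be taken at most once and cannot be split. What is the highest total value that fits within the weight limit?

$161

This is a 0/1 knapsack; check combinations near the capacity.
- peaches+pears+plums+apricots: weight 3+2+3+3=11, value 31+67+18+45=161
- peaches+pears+apples+apricots: weight 3+2+5+3=13, value 31+67+8+45=151
- peaches+pears+apricots: weight 3+2+3=8, value 31+67+45=143
Best: $161.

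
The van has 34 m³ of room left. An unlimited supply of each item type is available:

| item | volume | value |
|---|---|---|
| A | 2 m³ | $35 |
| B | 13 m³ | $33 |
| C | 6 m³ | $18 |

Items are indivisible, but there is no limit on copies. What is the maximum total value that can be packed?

$595

Best value-per-unit is A at 35/2, and filling with it alone uses volume 17×2=34. No mix of the others beats 17×35 = 595.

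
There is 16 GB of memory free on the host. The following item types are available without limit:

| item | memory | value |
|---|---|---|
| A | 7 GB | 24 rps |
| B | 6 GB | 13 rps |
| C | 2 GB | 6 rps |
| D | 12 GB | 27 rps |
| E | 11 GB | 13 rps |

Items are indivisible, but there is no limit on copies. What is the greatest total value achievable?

Best value-per-unit is A at 24/7; filling with it alone gives 2×24 = 48.
Optimal mix: 2×A + 1×C → memory 16, value 54.

54 rps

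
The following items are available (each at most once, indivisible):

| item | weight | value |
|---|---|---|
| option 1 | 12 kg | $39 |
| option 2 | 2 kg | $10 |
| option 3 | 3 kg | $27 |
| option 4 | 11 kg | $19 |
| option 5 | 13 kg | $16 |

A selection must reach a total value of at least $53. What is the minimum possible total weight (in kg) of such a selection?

Subsets with value ≥ 53, sorted by total weight:
- option 1+option 3: weight 15, value 66
- option 2+option 3+option 4: weight 16, value 56
Minimum weight: 15 kg.

15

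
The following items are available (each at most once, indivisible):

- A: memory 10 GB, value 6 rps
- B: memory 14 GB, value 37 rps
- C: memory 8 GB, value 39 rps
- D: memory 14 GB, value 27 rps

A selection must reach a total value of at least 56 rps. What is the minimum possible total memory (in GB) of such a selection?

Subsets with value ≥ 56, sorted by total memory:
- B+C: memory 22, value 76
- C+D: memory 22, value 66
Minimum memory: 22 GB.

22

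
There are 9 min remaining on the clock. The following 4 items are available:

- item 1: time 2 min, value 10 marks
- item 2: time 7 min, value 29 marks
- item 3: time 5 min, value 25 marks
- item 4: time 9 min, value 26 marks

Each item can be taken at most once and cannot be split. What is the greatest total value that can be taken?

Check high-value combinations within 9 min:
- item 1+item 2: time 2+7=9, value 10+29=39
- item 1+item 3: time 2+5=7, value 10+25=35
- item 2: time 7, value 29
- item 4: time 9, value 26
- item 3: time 5, value 25
Best: 39 marks.

39 marks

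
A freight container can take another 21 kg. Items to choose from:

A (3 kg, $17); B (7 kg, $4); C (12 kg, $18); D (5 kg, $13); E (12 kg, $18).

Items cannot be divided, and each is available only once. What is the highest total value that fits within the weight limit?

Check high-value combinations within 21 kg:
- A+C+D: weight 3+12+5=20, value 17+18+13=48
- A+D+E: weight 3+5+12=20, value 17+13+18=48
- A+C: weight 3+12=15, value 17+18=35
- A+E: weight 3+12=15, value 17+18=35
- A+B+D: weight 3+7+5=15, value 17+4+13=34
Best: $48.

$48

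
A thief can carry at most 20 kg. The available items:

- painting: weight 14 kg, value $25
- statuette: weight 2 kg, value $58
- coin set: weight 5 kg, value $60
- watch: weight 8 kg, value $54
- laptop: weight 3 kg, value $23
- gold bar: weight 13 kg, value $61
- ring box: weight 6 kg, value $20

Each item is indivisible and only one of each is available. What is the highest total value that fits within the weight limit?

This is a 0/1 knapsack; check combinations near the capacity.
- statuette+coin set+watch+laptop: weight 2+5+8+3=18, value 58+60+54+23=195
- statuette+coin set+gold bar: weight 2+5+13=20, value 58+60+61=179
- statuette+coin set+watch: weight 2+5+8=15, value 58+60+54=172
- statuette+coin set+laptop+ring box: weight 2+5+3+6=16, value 58+60+23+20=161
- statuette+watch+laptop+ring box: weight 2+8+3+6=19, value 58+54+23+20=155
Best: $195.

$195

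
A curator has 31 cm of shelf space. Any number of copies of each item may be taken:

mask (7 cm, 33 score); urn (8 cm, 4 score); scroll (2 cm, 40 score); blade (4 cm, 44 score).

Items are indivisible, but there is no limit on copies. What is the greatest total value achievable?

600 score

Best value-per-unit is scroll at 40/2, and filling with it alone uses length 15×2=30. No mix of the others beats 15×40 = 600.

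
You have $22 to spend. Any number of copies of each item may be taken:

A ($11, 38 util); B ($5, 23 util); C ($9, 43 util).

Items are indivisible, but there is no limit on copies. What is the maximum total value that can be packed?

Best value-per-unit is C at 43/9; filling with it alone gives 2×43 = 86.
Optimal mix: 4×B → cost 20, value 92.

92 util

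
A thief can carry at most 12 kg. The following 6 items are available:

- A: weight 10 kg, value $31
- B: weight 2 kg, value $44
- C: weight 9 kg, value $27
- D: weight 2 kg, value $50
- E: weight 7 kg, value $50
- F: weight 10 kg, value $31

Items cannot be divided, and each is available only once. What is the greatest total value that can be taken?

$144

Check high-value combinations within 12 kg:
- B+D+E: weight 2+2+7=11, value 44+50+50=144
- D+E: weight 2+7=9, value 50+50=100
- B+D: weight 2+2=4, value 44+50=94
- B+E: weight 2+7=9, value 44+50=94
Best: $144.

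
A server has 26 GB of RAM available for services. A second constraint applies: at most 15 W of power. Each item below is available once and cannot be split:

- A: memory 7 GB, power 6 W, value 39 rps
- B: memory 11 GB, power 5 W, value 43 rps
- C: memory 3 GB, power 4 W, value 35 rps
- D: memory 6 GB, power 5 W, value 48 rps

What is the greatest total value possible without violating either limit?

126 rps

Feasible sets respecting both limits:
- B+C+D: memory 20, power 14, value 126
- A+C+D: memory 16, power 15, value 122
- A+B+C: memory 21, power 15, value 117
Best: 126 rps.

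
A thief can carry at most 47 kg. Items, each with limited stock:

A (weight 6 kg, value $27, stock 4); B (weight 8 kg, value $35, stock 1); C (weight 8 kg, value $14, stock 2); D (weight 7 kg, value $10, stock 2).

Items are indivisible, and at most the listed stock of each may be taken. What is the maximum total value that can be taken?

Best selections within weight 47 and stock limits:
- 4×A + 1×B + 1×C + 1×D: weight 47, value 167
- 4×A + 1×B + 2×D: weight 46, value 163
- 4×A + 1×B + 1×C: weight 40, value 157
Best: $167.

$167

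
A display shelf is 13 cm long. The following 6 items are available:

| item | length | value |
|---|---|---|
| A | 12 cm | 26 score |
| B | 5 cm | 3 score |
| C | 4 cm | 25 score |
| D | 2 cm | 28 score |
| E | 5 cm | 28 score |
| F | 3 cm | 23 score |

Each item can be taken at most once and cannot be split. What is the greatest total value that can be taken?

81 score

Check high-value combinations within 13 cm:
- C+D+E: length 4+2+5=11, value 25+28+28=81
- D+E+F: length 2+5+3=10, value 28+28+23=79
- C+D+F: length 4+2+3=9, value 25+28+23=76
- C+E+F: length 4+5+3=12, value 25+28+23=76
Best: 81 score.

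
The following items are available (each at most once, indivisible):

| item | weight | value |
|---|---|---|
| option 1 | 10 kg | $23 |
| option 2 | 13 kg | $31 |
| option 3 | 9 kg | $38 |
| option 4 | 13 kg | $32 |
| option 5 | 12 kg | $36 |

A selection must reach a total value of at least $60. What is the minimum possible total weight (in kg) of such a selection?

Subsets with value ≥ 60, sorted by total weight:
- option 1+option 3: weight 19, value 61
- option 3+option 5: weight 21, value 74
- option 3+option 4: weight 22, value 70
Minimum weight: 19 kg.

19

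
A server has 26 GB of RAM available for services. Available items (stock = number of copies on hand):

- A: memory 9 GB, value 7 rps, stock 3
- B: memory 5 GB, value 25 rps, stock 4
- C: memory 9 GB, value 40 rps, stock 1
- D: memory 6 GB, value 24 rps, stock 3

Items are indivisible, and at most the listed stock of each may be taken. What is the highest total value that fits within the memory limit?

Best selections within memory 26 and stock limits:
- 4×B + 1×D: memory 26, value 124
- 3×B + 1×C: memory 24, value 115
Best: 124 rps.

124 rps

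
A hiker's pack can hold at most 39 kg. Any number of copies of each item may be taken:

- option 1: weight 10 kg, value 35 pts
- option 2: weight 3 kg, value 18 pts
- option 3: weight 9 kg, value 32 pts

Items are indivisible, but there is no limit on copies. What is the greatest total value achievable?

Best value-per-unit is option 2 at 18/3, and filling with it alone uses weight 13×3=39. No mix of the others beats 13×18 = 234.

234 pts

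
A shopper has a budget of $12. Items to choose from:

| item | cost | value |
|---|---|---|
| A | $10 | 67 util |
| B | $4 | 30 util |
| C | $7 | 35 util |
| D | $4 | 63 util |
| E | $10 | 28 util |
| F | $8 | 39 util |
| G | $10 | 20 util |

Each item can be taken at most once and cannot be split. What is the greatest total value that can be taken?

102 util

Check high-value combinations within $12:
- D+F: cost 4+8=12, value 63+39=102
- C+D: cost 7+4=11, value 35+63=98
- B+D: cost 4+4=8, value 30+63=93
- B+F: cost 4+8=12, value 30+39=69
Best: 102 util.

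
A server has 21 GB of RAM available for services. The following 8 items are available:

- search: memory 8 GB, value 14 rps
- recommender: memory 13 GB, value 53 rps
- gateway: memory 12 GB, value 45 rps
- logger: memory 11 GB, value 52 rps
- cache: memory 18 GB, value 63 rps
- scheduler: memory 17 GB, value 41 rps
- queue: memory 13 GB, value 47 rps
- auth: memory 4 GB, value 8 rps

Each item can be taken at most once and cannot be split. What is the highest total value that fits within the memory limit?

Check high-value combinations within 21 GB:
- search+recommender: memory 8+13=21, value 14+53=67
- search+logger: memory 8+11=19, value 14+52=66
- cache: memory 18, value 63
- recommender+auth: memory 13+4=17, value 53+8=61
- search+queue: memory 8+13=21, value 14+47=61
Best: 67 rps.

67 rps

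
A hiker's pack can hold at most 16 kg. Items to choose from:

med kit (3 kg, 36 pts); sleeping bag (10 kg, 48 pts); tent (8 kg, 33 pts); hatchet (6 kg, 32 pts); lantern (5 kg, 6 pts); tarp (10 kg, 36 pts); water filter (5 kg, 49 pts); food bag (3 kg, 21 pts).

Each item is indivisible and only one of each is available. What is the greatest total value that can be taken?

118 pts

Check high-value combinations within 16 kg:
- med kit+tent+water filter: weight 3+8+5=16, value 36+33+49=118
- med kit+hatchet+water filter: weight 3+6+5=14, value 36+32+49=117
- med kit+lantern+water filter+food bag: weight 3+5+5+3=16, value 36+6+49+21=112
- med kit+water filter+food bag: weight 3+5+3=11, value 36+49+21=106
- med kit+sleeping bag+food bag: weight 3+10+3=16, value 36+48+21=105
Best: 118 pts.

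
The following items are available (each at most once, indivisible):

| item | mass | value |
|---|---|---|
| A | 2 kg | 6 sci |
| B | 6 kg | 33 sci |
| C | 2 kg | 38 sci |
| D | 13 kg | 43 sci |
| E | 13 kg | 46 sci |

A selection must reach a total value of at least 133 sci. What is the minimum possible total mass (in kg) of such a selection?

Subsets with value ≥ 133, sorted by total mass:
- A+C+D+E: mass 30, value 133
- B+C+D+E: mass 34, value 160
- A+B+C+D+E: mass 36, value 166
Minimum mass: 30 kg.

30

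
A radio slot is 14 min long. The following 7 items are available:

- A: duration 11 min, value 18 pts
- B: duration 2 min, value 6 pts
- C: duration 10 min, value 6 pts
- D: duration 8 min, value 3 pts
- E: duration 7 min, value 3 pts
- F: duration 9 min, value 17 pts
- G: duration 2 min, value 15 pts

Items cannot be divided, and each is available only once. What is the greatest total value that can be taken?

38 pts

Check high-value combinations within 14 min:
- B+F+G: duration 2+9+2=13, value 6+17+15=38
- A+G: duration 11+2=13, value 18+15=33
- F+G: duration 9+2=11, value 17+15=32
- B+C+G: duration 2+10+2=14, value 6+6+15=27
- B+E+G: duration 2+7+2=11, value 6+3+15=24
Best: 38 pts.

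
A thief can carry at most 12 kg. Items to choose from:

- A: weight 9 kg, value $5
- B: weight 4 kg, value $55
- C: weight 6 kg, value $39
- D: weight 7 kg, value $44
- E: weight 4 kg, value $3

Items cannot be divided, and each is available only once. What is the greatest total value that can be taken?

This is a 0/1 knapsack; check combinations near the capacity.
- B+D: weight 4+7=11, value 55+44=99
- B+C: weight 4+6=10, value 55+39=94
- B+E: weight 4+4=8, value 55+3=58
Best: $99.

$99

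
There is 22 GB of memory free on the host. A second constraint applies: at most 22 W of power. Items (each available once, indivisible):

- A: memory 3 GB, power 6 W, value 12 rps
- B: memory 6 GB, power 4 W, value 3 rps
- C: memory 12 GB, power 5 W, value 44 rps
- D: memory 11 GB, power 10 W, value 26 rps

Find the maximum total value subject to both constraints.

Feasible sets respecting both limits:
- A+B+C: memory 21, power 15, value 59
- A+C: memory 15, power 11, value 56
- B+C: memory 18, power 9, value 47
Best: 59 rps.

59 rps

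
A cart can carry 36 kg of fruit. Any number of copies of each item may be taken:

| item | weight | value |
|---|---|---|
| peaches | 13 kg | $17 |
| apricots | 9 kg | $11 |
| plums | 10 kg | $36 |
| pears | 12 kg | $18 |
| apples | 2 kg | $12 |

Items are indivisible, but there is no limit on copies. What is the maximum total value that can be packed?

Best value-per-unit is apples at 12/2, and filling with it alone uses weight 18×2=36. No mix of the others beats 18×12 = 216.

$216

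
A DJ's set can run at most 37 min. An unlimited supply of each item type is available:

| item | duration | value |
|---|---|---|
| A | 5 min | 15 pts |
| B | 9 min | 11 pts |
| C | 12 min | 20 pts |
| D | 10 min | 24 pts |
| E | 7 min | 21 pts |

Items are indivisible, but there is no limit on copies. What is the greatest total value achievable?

Best value-per-unit is A at 15/5; filling with it alone gives 7×15 = 105.
Optimal mix: 6×A + 1×E → duration 37, value 111.

111 pts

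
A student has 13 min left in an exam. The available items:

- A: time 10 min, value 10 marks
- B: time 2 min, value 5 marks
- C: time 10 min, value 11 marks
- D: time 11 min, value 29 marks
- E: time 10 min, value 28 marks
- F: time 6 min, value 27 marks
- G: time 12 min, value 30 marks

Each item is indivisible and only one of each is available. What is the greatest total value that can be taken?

Check high-value combinations within 13 min:
- B+D: time 2+11=13, value 5+29=34
- B+E: time 2+10=12, value 5+28=33
- B+F: time 2+6=8, value 5+27=32
Best: 34 marks.

34 marks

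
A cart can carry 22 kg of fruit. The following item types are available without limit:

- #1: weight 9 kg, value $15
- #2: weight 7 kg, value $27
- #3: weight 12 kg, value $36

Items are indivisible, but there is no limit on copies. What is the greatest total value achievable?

$81

Best value-per-unit is #2 at 27/7, and filling with it alone uses weight 3×7=21. No mix of the others beats 3×27 = 81.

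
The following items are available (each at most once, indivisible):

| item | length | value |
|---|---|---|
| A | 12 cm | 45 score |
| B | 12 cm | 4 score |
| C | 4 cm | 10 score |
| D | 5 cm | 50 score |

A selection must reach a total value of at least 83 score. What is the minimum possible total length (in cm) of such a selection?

17

Subsets with value ≥ 83, sorted by total length:
- A+D: length 17, value 95
- A+C+D: length 21, value 105
- A+B+D: length 29, value 99
Minimum length: 17 cm.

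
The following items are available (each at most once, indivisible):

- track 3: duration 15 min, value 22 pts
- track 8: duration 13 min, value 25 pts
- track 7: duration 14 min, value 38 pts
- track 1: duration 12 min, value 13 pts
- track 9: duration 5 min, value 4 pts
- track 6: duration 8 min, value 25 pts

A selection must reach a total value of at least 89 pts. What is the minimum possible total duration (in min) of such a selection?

Subsets with value ≥ 89, sorted by total duration:
- track 8+track 7+track 9+track 6: duration 40, value 92
- track 3+track 7+track 9+track 6: duration 42, value 89
- track 8+track 7+track 1+track 6: duration 47, value 101
- track 3+track 8+track 7+track 9: duration 47, value 89
Minimum duration: 40 min.

40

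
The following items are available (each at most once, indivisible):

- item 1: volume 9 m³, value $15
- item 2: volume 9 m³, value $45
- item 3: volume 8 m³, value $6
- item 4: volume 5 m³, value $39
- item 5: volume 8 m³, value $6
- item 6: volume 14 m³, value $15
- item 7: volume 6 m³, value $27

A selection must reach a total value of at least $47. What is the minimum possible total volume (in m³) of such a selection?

11

Subsets with value ≥ 47, sorted by total volume:
- item 4+item 7: volume 11, value 66
- item 2+item 4: volume 14, value 84
Minimum volume: 11 m³.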